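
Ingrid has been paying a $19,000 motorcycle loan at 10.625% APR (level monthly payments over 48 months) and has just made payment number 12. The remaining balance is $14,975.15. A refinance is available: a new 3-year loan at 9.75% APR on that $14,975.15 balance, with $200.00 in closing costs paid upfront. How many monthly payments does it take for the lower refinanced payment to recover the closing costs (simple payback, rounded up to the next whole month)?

33 months

Current payment = 19,000 × 10.625%/12 / (1 − (1+0.0088542)^−48) = $487.61.
Refinanced payment = 14,975.15 × 0.0081250 / (1 − (1+0.0081250)^−36) = $481.45.
Monthly savings = $487.61 − $481.45 = $6.16.
Break-even = $200.00 / $6.16 = 32.47 → 33 months.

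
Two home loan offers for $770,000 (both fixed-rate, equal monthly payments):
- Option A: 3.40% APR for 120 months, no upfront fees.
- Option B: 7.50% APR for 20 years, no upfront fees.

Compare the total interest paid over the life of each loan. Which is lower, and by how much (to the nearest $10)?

Option A: at 3.40% the monthly rate is 0.0028333, so the payment is 770,000 × 0.0028333 / (1 − 1.0028333^−120) = $7,578.19.
Total interest on Option A = 120 × $7,578.19 − $770,000 = $139,382.80.
Option B: at 7.50% the monthly rate is 0.0062500, so the payment is 770,000 × 0.0062500 / (1 − 1.0062500^−240) = $6,203.07.
Total interest on Option B = 240 × $6,203.07 − $770,000 = $718,736.80.
Option A is lower by $579,354.00.

Option A by $579,350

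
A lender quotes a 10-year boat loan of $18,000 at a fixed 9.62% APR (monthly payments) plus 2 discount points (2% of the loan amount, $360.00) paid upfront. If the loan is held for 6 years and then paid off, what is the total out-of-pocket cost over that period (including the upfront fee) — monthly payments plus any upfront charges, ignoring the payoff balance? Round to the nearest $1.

Monthly rate = 9.62%/12 = 0.0080167; payment = 18,000 × 0.0080167 / (1 − (1+0.0080167)^−120) = $234.10.
Total outlay = 72 × $234.10 + $360.00 = $17,215.20.

$17,215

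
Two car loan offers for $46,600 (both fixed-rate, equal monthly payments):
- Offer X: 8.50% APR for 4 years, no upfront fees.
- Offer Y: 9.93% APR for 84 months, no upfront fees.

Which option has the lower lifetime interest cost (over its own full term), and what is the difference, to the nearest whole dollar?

Offer X by $9,709

Offer X: at 8.50% the monthly rate is 0.0070833, so the payment is 46,600 × 0.0070833 / (1 − 1.0070833^−48) = $1,148.61.
Total interest on Offer X = 48 × $1,148.61 − $46,600 = $8,533.28.
Offer Y: at 9.93% the monthly rate is 0.0082750, so the payment is 46,600 × 0.0082750 / (1 − 1.0082750^−84) = $771.93.
Total interest on Offer Y = 84 × $771.93 − $46,600 = $18,242.12.
Offer X is lower by $9,708.84.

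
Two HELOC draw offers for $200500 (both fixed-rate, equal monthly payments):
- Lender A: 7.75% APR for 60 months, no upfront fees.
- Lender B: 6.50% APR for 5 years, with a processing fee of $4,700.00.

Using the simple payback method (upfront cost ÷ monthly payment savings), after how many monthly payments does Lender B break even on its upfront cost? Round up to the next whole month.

Lender A: monthly rate = 7.75%/12 = 0.0064583; payment = 200,500 × 0.0064583 / (1 − (1+0.0064583)^−60) = $4,041.47.
Lender B: at 6.50% the monthly rate is 0.0054167, so the payment is 200,500 × 0.0054167 / (1 − 1.0054167^−60) = $3,923.01.
Monthly savings = $4,041.47 − $3,923.01 = $118.46.
Break-even = $4,700.00 / $118.46 = 39.68 → 40 months.

40 months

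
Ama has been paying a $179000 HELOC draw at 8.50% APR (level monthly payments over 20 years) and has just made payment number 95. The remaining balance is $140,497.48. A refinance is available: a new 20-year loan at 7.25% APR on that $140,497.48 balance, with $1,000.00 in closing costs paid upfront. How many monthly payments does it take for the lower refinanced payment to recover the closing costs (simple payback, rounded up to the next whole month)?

Current payment = 179,000 × 8.5%/12 / (1 − (1+0.0070833)^−240) = $1,553.40.
Refinanced payment = 140,497.48 × 0.0060417 / (1 − (1+0.0060417)^−240) = $1,110.46.
Monthly savings = $1,553.40 − $1,110.46 = $442.94.
Break-even = $1,000.00 / $442.94 = 2.26 → 3 months.

3 months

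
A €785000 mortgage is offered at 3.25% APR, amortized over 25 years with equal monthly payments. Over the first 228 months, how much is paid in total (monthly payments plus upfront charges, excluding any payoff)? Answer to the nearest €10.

At 3.25% the monthly rate is 0.0027083, so the payment is 785,000 × 0.0027083 / (1 − 1.0027083^−300) = €3,825.43.
Total outlay = 228 × €3,825.43 = €872,198.04.

€872,200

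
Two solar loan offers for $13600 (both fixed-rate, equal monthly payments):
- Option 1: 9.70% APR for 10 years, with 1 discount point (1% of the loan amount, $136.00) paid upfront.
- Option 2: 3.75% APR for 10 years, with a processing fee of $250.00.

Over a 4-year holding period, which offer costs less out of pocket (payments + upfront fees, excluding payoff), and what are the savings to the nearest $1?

Option 1: monthly rate = 9.7%/12 = 0.0080833; payment = 13,600 × 0.0080833 / (1 − (1+0.0080833)^−120) = $177.47.
Option 2: monthly rate = 3.75%/12 = 0.0031250; payment = 13,600 × 0.0031250 / (1 − (1+0.0031250)^−120) = $136.08.
Over 48 months: Option 1 costs 48 × $177.47 + $136.00 = $8,654.56; Option 2 costs 48 × $136.08 + $250.00 = $6,781.84.
Option 2 is cheaper by $8,654.56 − $6,781.84 = $1,872.72.

Option 2 by $1,873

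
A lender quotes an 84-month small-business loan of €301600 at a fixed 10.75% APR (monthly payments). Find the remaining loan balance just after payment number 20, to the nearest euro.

€248,791

With monthly rate i = 10.75%/12 = 0.0089583, the balance after k of n payments is P · [(1+i)^n − (1+i)^k] / [(1+i)^n − 1].
(1+0.0089583)^84 = 2.11520011 and (1+0.0089583)^20 = 1.19526619, so the balance is 301,600 × (2.11520011 − 1.19526619) / (2.11520011 − 1) = €248,791.29.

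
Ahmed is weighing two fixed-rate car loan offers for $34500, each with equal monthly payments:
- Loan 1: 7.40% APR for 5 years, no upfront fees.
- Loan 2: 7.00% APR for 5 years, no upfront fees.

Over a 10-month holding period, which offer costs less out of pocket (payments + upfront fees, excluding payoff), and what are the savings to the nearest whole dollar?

Loan 1: at 7.40% the monthly rate is 0.0061667, so the payment is 34,500 × 0.0061667 / (1 − 1.0061667^−60) = $689.67.
Loan 2: at 7.00% the monthly rate is 0.0058333, so the payment is 34,500 × 0.0058333 / (1 − 1.0058333^−60) = $683.14.
Over 10 months: Loan 1 costs 10 × $689.67 = $6,896.70; Loan 2 costs 10 × $683.14 = $6,831.40.
Loan 2 is cheaper by $6,896.70 − $6,831.40 = $65.30.

Loan 2 by $65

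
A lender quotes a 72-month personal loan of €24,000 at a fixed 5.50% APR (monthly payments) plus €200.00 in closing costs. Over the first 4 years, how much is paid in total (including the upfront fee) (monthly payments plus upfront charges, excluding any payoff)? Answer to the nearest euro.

€19,021

Monthly rate = 5.5%/12 = 0.0045833; payment = 24,000 × 0.0045833 / (1 − (1+0.0045833)^−72) = €392.11.
Total outlay = 48 × €392.11 + €200.00 = €19,021.28.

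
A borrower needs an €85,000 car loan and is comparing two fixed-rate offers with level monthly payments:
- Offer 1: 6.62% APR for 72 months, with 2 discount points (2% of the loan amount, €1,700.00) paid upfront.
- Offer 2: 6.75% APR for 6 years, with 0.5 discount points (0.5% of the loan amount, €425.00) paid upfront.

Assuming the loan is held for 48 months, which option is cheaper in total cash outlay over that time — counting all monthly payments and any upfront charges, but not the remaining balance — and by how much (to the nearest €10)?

Offer 2 by €1,020

Offer 1: monthly rate = 6.62%/12 = 0.0055167; payment = 85,000 × 0.0055167 / (1 − (1+0.0055167)^−72) = €1,433.71.
Offer 2: monthly rate = 6.75%/12 = 0.0056250; payment = 85,000 × 0.0056250 / (1 − (1+0.0056250)^−72) = €1,438.98.
Over 48 months: Offer 1 costs 48 × €1,433.71 + €1,700.00 = €70,518.08; Offer 2 costs 48 × €1,438.98 + €425.00 = €69,496.04.
Offer 2 is cheaper by €70,518.08 − €69,496.04 = €1,022.04.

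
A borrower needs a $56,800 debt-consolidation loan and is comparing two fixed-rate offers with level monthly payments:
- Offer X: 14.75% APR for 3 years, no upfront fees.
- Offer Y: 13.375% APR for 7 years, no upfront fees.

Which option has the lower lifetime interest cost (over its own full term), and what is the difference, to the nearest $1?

Offer X: monthly rate = 14.75%/12 = 0.0122917; payment = 56,800 × 0.0122917 / (1 − (1+0.0122917)^−36) = $1,962.04.
Total interest on Offer X = 36 × $1,962.04 − $56,800 = $13,833.44.
Offer Y: monthly rate = 13.375%/12 = 0.0111458; payment = 56,800 × 0.0111458 / (1 − (1+0.0111458)^−84) = $1,044.92.
Total interest on Offer Y = 84 × $1,044.92 − $56,800 = $30,973.28.
Offer X is lower by $17,139.84.

Offer X by $17,140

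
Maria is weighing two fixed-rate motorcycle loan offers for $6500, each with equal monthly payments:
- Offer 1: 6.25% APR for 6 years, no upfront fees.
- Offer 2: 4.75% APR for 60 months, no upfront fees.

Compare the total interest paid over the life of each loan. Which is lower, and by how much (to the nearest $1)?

Offer 2 by $496

Offer 1: monthly rate = 6.25%/12 = 0.0052083; payment = 6,500 × 0.0052083 / (1 − (1+0.0052083)^−72) = $108.49.
Total interest on Offer 1 = 72 × $108.49 − $6,500 = $1,311.28.
Offer 2: monthly rate = 4.75%/12 = 0.0039583; payment = 6,500 × 0.0039583 / (1 − (1+0.0039583)^−60) = $121.92.
Total interest on Offer 2 = 60 × $121.92 − $6,500 = $815.20.
Offer 2 is lower by $496.08.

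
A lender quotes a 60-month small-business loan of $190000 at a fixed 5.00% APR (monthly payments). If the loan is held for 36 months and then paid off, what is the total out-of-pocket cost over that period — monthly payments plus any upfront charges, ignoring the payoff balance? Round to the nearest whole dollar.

$129,079

At 5.00% the monthly rate is 0.0041667, so the payment is 190,000 × 0.0041667 / (1 − 1.0041667^−60) = $3,585.53.
Total outlay = 36 × $3,585.53 = $129,079.08.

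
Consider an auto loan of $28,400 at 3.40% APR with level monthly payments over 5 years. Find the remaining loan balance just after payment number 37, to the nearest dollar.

$11,460

With monthly rate i = 3.4%/12 = 0.0028333, the balance after k of n payments is P · [(1+i)^n − (1+i)^k] / [(1+i)^n − 1].
(1+0.0028333)^60 = 1.18501996 and (1+0.0028333)^37 = 1.11036090, so the balance is 28,400 × (1.18501996 − 1.11036090) / (1.18501996 − 1) = $11,459.94.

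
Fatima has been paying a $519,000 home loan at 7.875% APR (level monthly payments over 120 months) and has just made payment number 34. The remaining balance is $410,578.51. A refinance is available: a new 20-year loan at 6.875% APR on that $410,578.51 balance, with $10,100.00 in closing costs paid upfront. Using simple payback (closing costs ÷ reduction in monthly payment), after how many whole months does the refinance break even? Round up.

4 months

Current payment = 519,000 × 7.875%/12 / (1 − (1+0.0065625)^−120) = $6,262.67.
Refinanced payment = 410,578.51 × 0.0057292 / (1 − (1+0.0057292)^−240) = $3,152.48.
Monthly savings = $6,262.67 − $3,152.48 = $3,110.19.
Break-even = $10,100.00 / $3,110.19 = 3.25 → 4 months.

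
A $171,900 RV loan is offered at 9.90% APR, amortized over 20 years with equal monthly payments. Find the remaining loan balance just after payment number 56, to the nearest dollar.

$155,660

With monthly rate i = 9.9%/12 = 0.0082500, the balance after k of n payments is P · [(1+i)^n − (1+i)^k] / [(1+i)^n − 1].
(1+0.0082500)^240 = 7.18414953 and (1+0.0082500)^56 = 1.58423979, so the balance is 171,900 × (7.18414953 − 1.58423979) / (7.18414953 − 1) = $155,659.96.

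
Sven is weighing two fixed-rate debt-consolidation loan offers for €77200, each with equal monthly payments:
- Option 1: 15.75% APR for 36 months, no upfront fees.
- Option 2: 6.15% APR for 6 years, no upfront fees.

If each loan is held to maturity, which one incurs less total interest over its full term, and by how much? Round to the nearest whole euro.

Option 2 by €4,853

Option 1: monthly rate = 15.75%/12 = 0.0131250; payment = 77,200 × 0.0131250 / (1 − (1+0.0131250)^−36) = €2,704.60.
Total interest on Option 1 = 36 × €2,704.60 − €77,200 = €20,165.60.
Option 2: at 6.15% the monthly rate is 0.0051250, so the payment is 77,200 × 0.0051250 / (1 − 1.0051250^−72) = €1,284.90.
Total interest on Option 2 = 72 × €1,284.90 − €77,200 = €15,312.80.
Option 2 is lower by €4,852.80.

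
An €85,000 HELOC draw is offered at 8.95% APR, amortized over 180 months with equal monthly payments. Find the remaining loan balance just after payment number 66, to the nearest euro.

€65,849

With monthly rate i = 8.95%/12 = 0.0074583, the balance after k of n payments is P · [(1+i)^n − (1+i)^k] / [(1+i)^n − 1].
(1+0.0074583)^180 = 3.80957772 and (1+0.0074583)^66 = 1.63300748, so the balance is 85,000 × (3.80957772 − 1.63300748) / (3.80957772 − 1) = €65,849.21.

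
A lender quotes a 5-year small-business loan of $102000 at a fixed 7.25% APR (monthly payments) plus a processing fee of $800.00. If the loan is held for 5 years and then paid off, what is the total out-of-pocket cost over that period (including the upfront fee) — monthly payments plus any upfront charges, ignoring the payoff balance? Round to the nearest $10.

$122,710

Monthly rate = 7.25%/12 = 0.0060417; payment = 102,000 × 0.0060417 / (1 − (1+0.0060417)^−60) = $2,031.77.
Total outlay = 60 × $2,031.77 + $800.00 = $122,706.20.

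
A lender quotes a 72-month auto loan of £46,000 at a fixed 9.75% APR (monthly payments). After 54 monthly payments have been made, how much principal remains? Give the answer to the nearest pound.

£14,120

With monthly rate i = 9.75%/12 = 0.0081250, the balance after k of n payments is P · [(1+i)^n − (1+i)^k] / [(1+i)^n − 1].
(1+0.0081250)^72 = 1.79075306 and (1+0.0081250)^54 = 1.54802074, so the balance is 46,000 × (1.79075306 − 1.54802074) / (1.79075306 − 1) = £14,120.32.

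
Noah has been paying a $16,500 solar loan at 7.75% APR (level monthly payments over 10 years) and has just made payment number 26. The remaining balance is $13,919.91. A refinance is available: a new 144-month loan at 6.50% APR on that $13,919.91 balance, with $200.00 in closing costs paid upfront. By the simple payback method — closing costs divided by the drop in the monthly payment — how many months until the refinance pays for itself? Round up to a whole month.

4 months

Current payment = 16,500 × 7.75%/12 / (1 − (1+0.0064583)^−120) = $198.02.
Refinanced payment = 13,919.91 × 0.0054167 / (1 − (1+0.0054167)^−144) = $139.47.
Monthly savings = $198.02 − $139.47 = $58.55.
Break-even = $200.00 / $58.55 = 3.42 → 4 months.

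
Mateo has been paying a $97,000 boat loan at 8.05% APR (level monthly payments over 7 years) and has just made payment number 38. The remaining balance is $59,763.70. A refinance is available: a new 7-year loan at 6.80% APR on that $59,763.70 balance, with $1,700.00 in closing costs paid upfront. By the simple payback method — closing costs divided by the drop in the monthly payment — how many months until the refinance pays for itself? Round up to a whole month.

Current payment = 97,000 × 8.05%/12 / (1 − (1+0.0067083)^−84) = $1,514.28.
Refinanced payment = 59,763.70 × 0.0056667 / (1 − (1+0.0056667)^−84) = $896.16.
Monthly savings = $1,514.28 − $896.16 = $618.12.
Break-even = $1,700.00 / $618.12 = 2.75 → 3 months.

3 months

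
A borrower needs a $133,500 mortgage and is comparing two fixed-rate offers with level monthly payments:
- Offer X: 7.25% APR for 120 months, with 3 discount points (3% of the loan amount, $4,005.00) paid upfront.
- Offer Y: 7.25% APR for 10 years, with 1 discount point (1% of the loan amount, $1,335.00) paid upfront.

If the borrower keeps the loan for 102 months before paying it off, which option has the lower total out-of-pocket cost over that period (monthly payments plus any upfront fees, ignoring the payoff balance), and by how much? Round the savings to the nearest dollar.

Offer Y by $2,670

Offer X: monthly rate = 7.25%/12 = 0.0060417; payment = 133,500 × 0.0060417 / (1 − (1+0.0060417)^−120) = $1,567.30.
Offer Y: at 7.25% the monthly rate is 0.0060417, so the payment is 133,500 × 0.0060417 / (1 − 1.0060417^−120) = $1,567.30.
Over 102 months: Offer X costs 102 × $1,567.30 + $4,005.00 = $163,869.60; Offer Y costs 102 × $1,567.30 + $1,335.00 = $161,199.60.
Offer Y is cheaper by $163,869.60 − $161,199.60 = $2,670.00.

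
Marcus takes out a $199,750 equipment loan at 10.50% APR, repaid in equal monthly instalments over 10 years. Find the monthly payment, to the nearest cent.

At 10.50% the monthly rate is 0.0087500, so the payment is 199,750 × 0.0087500 / (1 − 1.0087500^−120) = $2,695.33.

$2,695.33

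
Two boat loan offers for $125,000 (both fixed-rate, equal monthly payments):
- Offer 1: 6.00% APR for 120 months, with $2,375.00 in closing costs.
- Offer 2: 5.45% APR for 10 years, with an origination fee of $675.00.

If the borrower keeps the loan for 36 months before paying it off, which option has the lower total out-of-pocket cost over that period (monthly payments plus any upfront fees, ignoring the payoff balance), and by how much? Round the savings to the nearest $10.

Offer 1: at 6.00% the monthly rate is 0.0050000, so the payment is 125,000 × 0.0050000 / (1 − 1.0050000^−120) = $1,387.76.
Offer 2: monthly rate = 5.45%/12 = 0.0045417; payment = 125,000 × 0.0045417 / (1 − (1+0.0045417)^−120) = $1,353.48.
Over 36 months: Offer 1 costs 36 × $1,387.76 + $2,375.00 = $52,334.36; Offer 2 costs 36 × $1,353.48 + $675.00 = $49,400.28.
Offer 2 is cheaper by $52,334.36 − $49,400.28 = $2,934.08.

Offer 2 by $2,930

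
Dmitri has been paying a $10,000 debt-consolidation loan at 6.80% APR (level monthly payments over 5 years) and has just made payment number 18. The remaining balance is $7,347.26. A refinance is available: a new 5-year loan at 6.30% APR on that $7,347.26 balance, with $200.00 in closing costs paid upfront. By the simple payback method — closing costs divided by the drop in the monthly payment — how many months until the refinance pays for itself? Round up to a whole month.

4 months

Current payment = 10,000 × 6.8%/12 / (1 − (1+0.0056667)^−60) = $197.07.
Refinanced payment = 7,347.26 × 0.0052500 / (1 − (1+0.0052500)^−60) = $143.07.
Monthly savings = $197.07 − $143.07 = $54.00.
Break-even = $200.00 / $54.00 = 3.70 → 4 months.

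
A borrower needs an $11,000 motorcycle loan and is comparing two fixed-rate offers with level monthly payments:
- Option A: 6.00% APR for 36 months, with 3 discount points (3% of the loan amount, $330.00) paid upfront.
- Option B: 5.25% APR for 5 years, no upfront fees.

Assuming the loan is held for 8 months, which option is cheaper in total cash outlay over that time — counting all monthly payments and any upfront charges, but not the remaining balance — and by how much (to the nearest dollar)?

Option A: at 6.00% the monthly rate is 0.0050000, so the payment is 11,000 × 0.0050000 / (1 − 1.0050000^−36) = $334.64.
Option B: at 5.25% the monthly rate is 0.0043750, so the payment is 11,000 × 0.0043750 / (1 − 1.0043750^−60) = $208.85.
Over 8 months: Option A costs 8 × $334.64 + $330.00 = $3,007.12; Option B costs 8 × $208.85 = $1,670.80.
Option B is cheaper by $3,007.12 − $1,670.80 = $1,336.32.

Option B by $1,336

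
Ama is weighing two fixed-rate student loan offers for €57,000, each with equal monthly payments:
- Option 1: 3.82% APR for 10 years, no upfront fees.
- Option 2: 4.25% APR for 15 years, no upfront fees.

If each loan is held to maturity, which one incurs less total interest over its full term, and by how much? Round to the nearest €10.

Option 1: monthly rate = 3.82%/12 = 0.0031833; payment = 57,000 × 0.0031833 / (1 − (1+0.0031833)^−120) = €572.23.
Total interest on Option 1 = 120 × €572.23 − €57,000 = €11,667.60.
Option 2: monthly rate = 4.25%/12 = 0.0035417; payment = 57,000 × 0.0035417 / (1 − (1+0.0035417)^−180) = €428.80.
Total interest on Option 2 = 180 × €428.80 − €57,000 = €20,184.00.
Option 1 is lower by €8,516.40.

Option 1 by €8,520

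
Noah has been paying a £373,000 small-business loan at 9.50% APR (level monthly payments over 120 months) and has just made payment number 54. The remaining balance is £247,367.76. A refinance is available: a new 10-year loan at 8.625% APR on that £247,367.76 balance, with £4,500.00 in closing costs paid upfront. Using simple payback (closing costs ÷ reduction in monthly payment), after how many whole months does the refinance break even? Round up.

Current payment = 373,000 × 9.5%/12 / (1 − (1+0.0079167)^−120) = £4,826.53.
Refinanced payment = 247,367.76 × 0.0071875 / (1 − (1+0.0071875)^−120) = £3,083.57.
Monthly savings = £4,826.53 − £3,083.57 = £1,742.96.
Break-even = £4,500.00 / £1,742.96 = 2.58 → 3 months.

3 months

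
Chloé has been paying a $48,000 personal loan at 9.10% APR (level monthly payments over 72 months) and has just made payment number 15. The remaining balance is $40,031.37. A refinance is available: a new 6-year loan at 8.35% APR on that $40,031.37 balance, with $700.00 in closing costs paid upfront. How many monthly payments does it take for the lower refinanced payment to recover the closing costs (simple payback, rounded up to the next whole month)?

Current payment = 48,000 × 9.1%/12 / (1 − (1+0.0075833)^−72) = $867.61.
Refinanced payment = 40,031.37 × 0.0069583 / (1 − (1+0.0069583)^−72) = $708.74.
Monthly savings = $867.61 − $708.74 = $158.87.
Break-even = $700.00 / $158.87 = 4.41 → 5 months.

5 months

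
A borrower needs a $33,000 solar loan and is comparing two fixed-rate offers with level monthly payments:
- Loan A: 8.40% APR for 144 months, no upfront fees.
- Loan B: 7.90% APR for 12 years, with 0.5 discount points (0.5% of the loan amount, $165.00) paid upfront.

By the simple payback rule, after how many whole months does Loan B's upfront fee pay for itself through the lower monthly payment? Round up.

Loan A: at 8.40% the monthly rate is 0.0070000, so the payment is 33,000 × 0.0070000 / (1 − 1.0070000^−144) = $364.49.
Loan B: monthly rate = 7.9%/12 = 0.0065833; payment = 33,000 × 0.0065833 / (1 − (1+0.0065833)^−144) = $355.40.
Monthly savings = $364.49 − $355.40 = $9.09.
Break-even = $165.00 / $9.09 = 18.15 → 19 months.

19 months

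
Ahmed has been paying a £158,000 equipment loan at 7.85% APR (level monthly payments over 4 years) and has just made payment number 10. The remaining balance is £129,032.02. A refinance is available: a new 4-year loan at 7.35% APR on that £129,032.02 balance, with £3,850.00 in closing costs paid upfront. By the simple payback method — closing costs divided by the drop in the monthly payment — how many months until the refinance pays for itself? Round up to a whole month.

Current payment = 158,000 × 7.85%/12 / (1 − (1+0.0065417)^−48) = £3,846.13.
Refinanced payment = 129,032.02 × 0.0061250 / (1 − (1+0.0061250)^−48) = £3,110.83.
Monthly savings = £3,846.13 − £3,110.83 = £735.30.
Break-even = £3,850.00 / £735.30 = 5.24 → 6 months.

6 months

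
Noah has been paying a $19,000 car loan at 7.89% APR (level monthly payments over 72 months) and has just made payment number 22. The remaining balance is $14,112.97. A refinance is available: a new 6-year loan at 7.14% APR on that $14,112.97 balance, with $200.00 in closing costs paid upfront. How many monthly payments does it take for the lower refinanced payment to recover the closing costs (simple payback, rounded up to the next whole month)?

3 months

Current payment = 19,000 × 7.89%/12 / (1 − (1+0.0065750)^−72) = $332.11.
Refinanced payment = 14,112.97 × 0.0059500 / (1 − (1+0.0059500)^−72) = $241.56.
Monthly savings = $332.11 − $241.56 = $90.55.
Break-even = $200.00 / $90.55 = 2.21 → 3 months.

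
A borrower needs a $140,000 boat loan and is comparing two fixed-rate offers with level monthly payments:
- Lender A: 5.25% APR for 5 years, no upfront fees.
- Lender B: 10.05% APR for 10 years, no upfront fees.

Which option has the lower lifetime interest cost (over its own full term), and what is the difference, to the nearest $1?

Lender A by $62,996

Lender A: monthly rate = 5.25%/12 = 0.0043750; payment = 140,000 × 0.0043750 / (1 − (1+0.0043750)^−60) = $2,658.04.
Total interest on Lender A = 60 × $2,658.04 − $140,000 = $19,482.40.
Lender B: monthly rate = 10.05%/12 = 0.0083750; payment = 140,000 × 0.0083750 / (1 − (1+0.0083750)^−120) = $1,853.99.
Total interest on Lender B = 120 × $1,853.99 − $140,000 = $82,478.80.
Lender A is lower by $62,996.40.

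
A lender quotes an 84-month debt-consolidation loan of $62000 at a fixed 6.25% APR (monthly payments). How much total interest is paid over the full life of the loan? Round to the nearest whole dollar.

Monthly rate = 6.25%/12 = 0.0052083; payment = 62,000 × 0.0052083 / (1 − (1+0.0052083)^−84) = $913.18.
Total paid = 84 × $913.18 = $76,707.12; interest = $76,707.12 − $62,000 = $14,707.12.

$14,707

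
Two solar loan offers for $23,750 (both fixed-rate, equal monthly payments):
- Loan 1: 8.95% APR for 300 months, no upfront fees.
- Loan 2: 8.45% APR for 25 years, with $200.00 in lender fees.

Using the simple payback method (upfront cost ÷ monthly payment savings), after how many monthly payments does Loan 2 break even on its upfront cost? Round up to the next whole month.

Loan 1: at 8.95% the monthly rate is 0.0074583, so the payment is 23,750 × 0.0074583 / (1 − 1.0074583^−300) = $198.50.
Loan 2: at 8.45% the monthly rate is 0.0070417, so the payment is 23,750 × 0.0070417 / (1 − 1.0070417^−300) = $190.44.
Monthly savings = $198.50 − $190.44 = $8.06.
Break-even = $200.00 / $8.06 = 24.81 → 25 months.

25 months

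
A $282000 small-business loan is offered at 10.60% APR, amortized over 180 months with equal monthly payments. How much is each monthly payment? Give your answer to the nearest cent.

$3,134.73

Monthly rate = 10.6%/12 = 0.0088333; payment = 282,000 × 0.0088333 / (1 − (1+0.0088333)^−180) = $3,134.73.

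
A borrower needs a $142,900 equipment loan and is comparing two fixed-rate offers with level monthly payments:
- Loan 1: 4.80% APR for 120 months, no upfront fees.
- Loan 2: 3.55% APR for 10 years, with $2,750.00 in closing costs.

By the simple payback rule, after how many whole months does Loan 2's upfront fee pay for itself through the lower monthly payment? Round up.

33 months

Loan 1: monthly rate = 4.8%/12 = 0.0040000; payment = 142,900 × 0.0040000 / (1 − (1+0.0040000)^−120) = $1,501.75.
Loan 2: at 3.55% the monthly rate is 0.0029583, so the payment is 142,900 × 0.0029583 / (1 − 1.0029583^−120) = $1,416.43.
Monthly savings = $1,501.75 − $1,416.43 = $85.32.
Break-even = $2,750.00 / $85.32 = 32.23 → 33 months.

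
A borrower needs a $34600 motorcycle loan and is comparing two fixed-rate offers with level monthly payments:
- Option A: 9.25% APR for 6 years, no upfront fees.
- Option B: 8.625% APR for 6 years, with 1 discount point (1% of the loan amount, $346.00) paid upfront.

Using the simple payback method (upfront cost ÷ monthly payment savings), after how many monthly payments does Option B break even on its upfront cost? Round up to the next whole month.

Option A: at 9.25% the monthly rate is 0.0077083, so the payment is 34,600 × 0.0077083 / (1 − 1.0077083^−72) = $627.99.
Option B: monthly rate = 8.625%/12 = 0.0071875; payment = 34,600 × 0.0071875 / (1 − (1+0.0071875)^−72) = $617.26.
Monthly savings = $627.99 − $617.26 = $10.73.
Break-even = $346.00 / $10.73 = 32.25 → 33 months.

33 months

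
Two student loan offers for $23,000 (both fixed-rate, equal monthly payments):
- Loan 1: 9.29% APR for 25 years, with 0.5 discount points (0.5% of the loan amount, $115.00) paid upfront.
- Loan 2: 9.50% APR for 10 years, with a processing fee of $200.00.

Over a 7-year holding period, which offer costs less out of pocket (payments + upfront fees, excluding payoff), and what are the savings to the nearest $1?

Loan 1 by $8,486

Loan 1: at 9.29% the monthly rate is 0.0077417, so the payment is 23,000 × 0.0077417 / (1 − 1.0077417^−300) = $197.60.
Loan 2: monthly rate = 9.5%/12 = 0.0079167; payment = 23,000 × 0.0079167 / (1 − (1+0.0079167)^−120) = $297.61.
Over 84 months: Loan 1 costs 84 × $197.60 + $115.00 = $16,713.40; Loan 2 costs 84 × $297.61 + $200.00 = $25,199.24.
Loan 1 is cheaper by $25,199.24 − $16,713.40 = $8,485.84.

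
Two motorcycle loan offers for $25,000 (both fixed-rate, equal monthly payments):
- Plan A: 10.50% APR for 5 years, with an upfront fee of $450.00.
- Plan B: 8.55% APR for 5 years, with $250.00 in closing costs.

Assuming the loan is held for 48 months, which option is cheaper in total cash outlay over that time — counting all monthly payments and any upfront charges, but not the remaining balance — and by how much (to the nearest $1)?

Plan B by $1,344

Plan A: at 10.50% the monthly rate is 0.0087500, so the payment is 25,000 × 0.0087500 / (1 − 1.0087500^−60) = $537.35.
Plan B: at 8.55% the monthly rate is 0.0071250, so the payment is 25,000 × 0.0071250 / (1 − 1.0071250^−60) = $513.52.
Over 48 months: Plan A costs 48 × $537.35 + $450.00 = $26,242.80; Plan B costs 48 × $513.52 + $250.00 = $24,898.96.
Plan B is cheaper by $26,242.80 − $24,898.96 = $1,343.84.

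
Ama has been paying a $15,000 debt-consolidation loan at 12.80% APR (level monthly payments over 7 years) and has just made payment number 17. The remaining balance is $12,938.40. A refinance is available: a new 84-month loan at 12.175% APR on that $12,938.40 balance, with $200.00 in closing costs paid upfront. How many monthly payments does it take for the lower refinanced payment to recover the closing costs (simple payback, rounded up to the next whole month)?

5 months

Current payment = 15,000 × 12.8%/12 / (1 − (1+0.0106667)^−84) = $271.25.
Refinanced payment = 12,938.40 × 0.0101458 / (1 − (1+0.0101458)^−84) = $229.61.
Monthly savings = $271.25 − $229.61 = $41.64.
Break-even = $200.00 / $41.64 = 4.80 → 5 months.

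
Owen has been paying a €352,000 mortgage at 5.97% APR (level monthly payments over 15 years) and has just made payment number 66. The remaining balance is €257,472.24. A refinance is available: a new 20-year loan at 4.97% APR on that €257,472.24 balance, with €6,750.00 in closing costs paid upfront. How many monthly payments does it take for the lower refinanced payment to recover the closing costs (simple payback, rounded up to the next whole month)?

6 months

Current payment = 352,000 × 5.97%/12 / (1 − (1+0.0049750)^−180) = €2,964.67.
Refinanced payment = 257,472.24 × 0.0041417 / (1 − (1+0.0041417)^−240) = €1,694.94.
Monthly savings = €2,964.67 − €1,694.94 = €1,269.73.
Break-even = €6,750.00 / €1,269.73 = 5.32 → 6 months.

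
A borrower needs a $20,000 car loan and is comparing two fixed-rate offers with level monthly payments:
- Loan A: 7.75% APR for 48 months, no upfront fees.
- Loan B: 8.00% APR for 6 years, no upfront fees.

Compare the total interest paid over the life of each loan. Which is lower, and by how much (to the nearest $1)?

Loan A by $1,924

Loan A: monthly rate = 7.75%/12 = 0.0064583; payment = 20,000 × 0.0064583 / (1 − (1+0.0064583)^−48) = $485.91.
Total interest on Loan A = 48 × $485.91 − $20,000 = $3,323.68.
Loan B: monthly rate = 8%/12 = 0.0066667; payment = 20,000 × 0.0066667 / (1 − (1+0.0066667)^−72) = $350.66.
Total interest on Loan B = 72 × $350.66 − $20,000 = $5,247.52.
Loan A is lower by $1,923.84.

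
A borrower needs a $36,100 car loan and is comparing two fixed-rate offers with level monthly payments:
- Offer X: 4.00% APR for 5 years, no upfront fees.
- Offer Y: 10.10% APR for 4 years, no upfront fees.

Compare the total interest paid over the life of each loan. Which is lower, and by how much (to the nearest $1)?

Offer X: monthly rate = 4%/12 = 0.0033333; payment = 36,100 × 0.0033333 / (1 − (1+0.0033333)^−60) = $664.84.
Total interest on Offer X = 60 × $664.84 − $36,100 = $3,790.40.
Offer Y: at 10.10% the monthly rate is 0.0084167, so the payment is 36,100 × 0.0084167 / (1 − 1.0084167^−48) = $917.32.
Total interest on Offer Y = 48 × $917.32 − $36,100 = $7,931.36.
Offer X is lower by $4,140.96.

Offer X by $4,141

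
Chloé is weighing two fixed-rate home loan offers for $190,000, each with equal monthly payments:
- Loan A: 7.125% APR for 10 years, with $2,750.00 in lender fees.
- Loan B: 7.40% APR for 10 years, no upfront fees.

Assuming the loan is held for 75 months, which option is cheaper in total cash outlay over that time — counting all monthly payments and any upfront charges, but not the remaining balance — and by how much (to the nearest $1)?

Loan A: at 7.125% the monthly rate is 0.0059375, so the payment is 190,000 × 0.0059375 / (1 − 1.0059375^−120) = $2,218.32.
Loan B: at 7.40% the monthly rate is 0.0061667, so the payment is 190,000 × 0.0061667 / (1 − 1.0061667^−120) = $2,245.43.
Over 75 months: Loan A costs 75 × $2,218.32 + $2,750.00 = $169,124.00; Loan B costs 75 × $2,245.43 = $168,407.25.
Loan B is cheaper by $169,124.00 − $168,407.25 = $716.75.

Loan B by $717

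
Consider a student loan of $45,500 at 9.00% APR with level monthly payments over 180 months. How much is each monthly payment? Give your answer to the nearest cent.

$461.49

Monthly rate = 9%/12 = 0.0075000; payment = 45,500 × 0.0075000 / (1 − (1+0.0075000)^−180) = $461.49.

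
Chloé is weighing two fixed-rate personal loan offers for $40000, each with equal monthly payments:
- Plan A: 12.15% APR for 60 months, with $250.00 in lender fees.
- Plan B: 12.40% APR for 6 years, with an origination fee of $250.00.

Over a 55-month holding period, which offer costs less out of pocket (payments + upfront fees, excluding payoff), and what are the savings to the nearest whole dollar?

Plan A: monthly rate = 12.15%/12 = 0.0101250; payment = 40,000 × 0.0101250 / (1 − (1+0.0101250)^−60) = $892.81.
Plan B: monthly rate = 12.4%/12 = 0.0103333; payment = 40,000 × 0.0103333 / (1 − (1+0.0103333)^−72) = $790.35.
Over 55 months: Plan A costs 55 × $892.81 + $250.00 = $49,354.55; Plan B costs 55 × $790.35 + $250.00 = $43,719.25.
Plan B is cheaper by $49,354.55 − $43,719.25 = $5,635.30.

Plan B by $5,635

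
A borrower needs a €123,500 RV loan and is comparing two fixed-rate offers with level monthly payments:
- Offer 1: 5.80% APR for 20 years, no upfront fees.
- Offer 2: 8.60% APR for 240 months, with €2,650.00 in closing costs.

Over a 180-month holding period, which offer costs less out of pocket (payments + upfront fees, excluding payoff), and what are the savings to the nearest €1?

Offer 1: at 5.80% the monthly rate is 0.0048333, so the payment is 123,500 × 0.0048333 / (1 − 1.0048333^−240) = €870.60.
Offer 2: at 8.60% the monthly rate is 0.0071667, so the payment is 123,500 × 0.0071667 / (1 − 1.0071667^−240) = €1,079.59.
Over 180 months: Offer 1 costs 180 × €870.60 = €156,708.00; Offer 2 costs 180 × €1,079.59 + €2,650.00 = €196,976.20.
Offer 1 is cheaper by €196,976.20 − €156,708.00 = €40,268.20.

Offer 1 by €40,268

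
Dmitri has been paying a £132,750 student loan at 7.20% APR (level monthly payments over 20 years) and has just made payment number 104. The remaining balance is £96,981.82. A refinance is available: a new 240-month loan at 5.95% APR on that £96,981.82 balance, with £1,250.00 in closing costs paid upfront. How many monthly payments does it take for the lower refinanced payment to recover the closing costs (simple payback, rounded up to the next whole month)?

Current payment = 132,750 × 7.2%/12 / (1 − (1+0.0060000)^−240) = £1,045.21.
Refinanced payment = 96,981.82 × 0.0049583 / (1 − (1+0.0049583)^−240) = £692.01.
Monthly savings = £1,045.21 − £692.01 = £353.20.
Break-even = £1,250.00 / £353.20 = 3.54 → 4 months.

4 months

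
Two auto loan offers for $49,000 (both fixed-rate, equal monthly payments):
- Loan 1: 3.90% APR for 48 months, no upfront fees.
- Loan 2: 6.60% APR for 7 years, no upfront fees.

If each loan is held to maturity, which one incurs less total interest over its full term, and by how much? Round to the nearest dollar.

Loan 1: monthly rate = 3.9%/12 = 0.0032500; payment = 49,000 × 0.0032500 / (1 − (1+0.0032500)^−48) = $1,104.18.
Total interest on Loan 1 = 48 × $1,104.18 − $49,000 = $4,000.64.
Loan 2: monthly rate = 6.6%/12 = 0.0055000; payment = 49,000 × 0.0055000 / (1 − (1+0.0055000)^−84) = $730.00.
Total interest on Loan 2 = 84 × $730.00 − $49,000 = $12,320.00.
Loan 1 is lower by $8,319.36.

Loan 1 by $8,319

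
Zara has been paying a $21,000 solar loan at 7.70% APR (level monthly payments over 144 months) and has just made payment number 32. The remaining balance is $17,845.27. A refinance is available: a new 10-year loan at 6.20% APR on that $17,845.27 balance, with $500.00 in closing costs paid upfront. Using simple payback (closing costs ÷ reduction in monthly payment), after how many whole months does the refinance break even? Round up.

Current payment = 21,000 × 7.7%/12 / (1 − (1+0.0064167)^−144) = $223.87.
Refinanced payment = 17,845.27 × 0.0051667 / (1 − (1+0.0051667)^−120) = $199.92.
Monthly savings = $223.87 − $199.92 = $23.95.
Break-even = $500.00 / $23.95 = 20.88 → 21 months.

21 months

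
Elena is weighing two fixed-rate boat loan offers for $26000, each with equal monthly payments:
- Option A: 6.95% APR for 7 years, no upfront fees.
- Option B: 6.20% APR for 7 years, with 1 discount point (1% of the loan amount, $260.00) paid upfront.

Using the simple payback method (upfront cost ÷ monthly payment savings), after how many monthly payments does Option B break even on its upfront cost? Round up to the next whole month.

Option A: at 6.95% the monthly rate is 0.0057917, so the payment is 26,000 × 0.0057917 / (1 − 1.0057917^−84) = $391.77.
Option B: monthly rate = 6.2%/12 = 0.0051667; payment = 26,000 × 0.0051667 / (1 − (1+0.0051667)^−84) = $382.32.
Monthly savings = $391.77 − $382.32 = $9.45.
Break-even = $260.00 / $9.45 = 27.51 → 28 months.

28 months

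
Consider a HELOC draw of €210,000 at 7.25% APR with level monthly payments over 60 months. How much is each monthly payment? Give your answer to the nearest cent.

At 7.25% the monthly rate is 0.0060417, so the payment is 210,000 × 0.0060417 / (1 − 1.0060417^−60) = €4,183.07.

€4,183.07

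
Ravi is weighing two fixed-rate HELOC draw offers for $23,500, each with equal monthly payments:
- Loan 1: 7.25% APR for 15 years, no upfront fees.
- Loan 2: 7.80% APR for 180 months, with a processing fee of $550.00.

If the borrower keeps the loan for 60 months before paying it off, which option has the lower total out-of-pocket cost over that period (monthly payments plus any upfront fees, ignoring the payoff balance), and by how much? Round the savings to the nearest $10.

Loan 1 by $990

Loan 1: at 7.25% the monthly rate is 0.0060417, so the payment is 23,500 × 0.0060417 / (1 − 1.0060417^−180) = $214.52.
Loan 2: monthly rate = 7.8%/12 = 0.0065000; payment = 23,500 × 0.0065000 / (1 − (1+0.0065000)^−180) = $221.87.
Over 60 months: Loan 1 costs 60 × $214.52 = $12,871.20; Loan 2 costs 60 × $221.87 + $550.00 = $13,862.20.
Loan 1 is cheaper by $13,862.20 − $12,871.20 = $991.00.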